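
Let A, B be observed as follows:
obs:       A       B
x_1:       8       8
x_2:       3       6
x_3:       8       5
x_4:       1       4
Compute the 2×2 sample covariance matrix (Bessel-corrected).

Step 1 — column means:
  mean(A) = (8 + 3 + 8 + 1) / 4 = 20/4 = 5
  mean(B) = (8 + 6 + 5 + 4) / 4 = 23/4 = 5.75

Step 2 — sample covariance S[i,j] = (1/(n-1)) · Σ_k (x_{k,i} - mean_i) · (x_{k,j} - mean_j), with n-1 = 3.
  S[A,A] = ((3)·(3) + (-2)·(-2) + (3)·(3) + (-4)·(-4)) / 3 = 38/3 = 12.6667
  S[A,B] = ((3)·(2.25) + (-2)·(0.25) + (3)·(-0.75) + (-4)·(-1.75)) / 3 = 11/3 = 3.6667
  S[B,B] = ((2.25)·(2.25) + (0.25)·(0.25) + (-0.75)·(-0.75) + (-1.75)·(-1.75)) / 3 = 8.75/3 = 2.9167

S is symmetric (S[j,i] = S[i,j]). Assembling:

S = [[12.6667, 3.6667],
 [3.6667, 2.9167]]


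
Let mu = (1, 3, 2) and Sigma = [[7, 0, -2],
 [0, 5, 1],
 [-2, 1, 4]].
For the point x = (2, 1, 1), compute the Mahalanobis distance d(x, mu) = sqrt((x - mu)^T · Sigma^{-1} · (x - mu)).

Step 1 — centre the observation: (x - mu) = (1, -2, -1).

Step 2 — invert Sigma (cofactor / det for 3×3, or solve directly):
  Sigma^{-1} = [[0.1681, -0.0177, 0.0885],
 [-0.0177, 0.2124, -0.0619],
 [0.0885, -0.0619, 0.3097]].

Step 3 — form the quadratic (x - mu)^T · Sigma^{-1} · (x - mu):
  Sigma^{-1} · (x - mu) = (0.115, -0.3805, -0.0973).
  (x - mu)^T · [Sigma^{-1} · (x - mu)] = (1)·(0.115) + (-2)·(-0.3805) + (-1)·(-0.0973) = 0.9735.

Step 4 — take square root: d = √(0.9735) ≈ 0.9866.

d(x, mu) = √(0.9735) ≈ 0.9866


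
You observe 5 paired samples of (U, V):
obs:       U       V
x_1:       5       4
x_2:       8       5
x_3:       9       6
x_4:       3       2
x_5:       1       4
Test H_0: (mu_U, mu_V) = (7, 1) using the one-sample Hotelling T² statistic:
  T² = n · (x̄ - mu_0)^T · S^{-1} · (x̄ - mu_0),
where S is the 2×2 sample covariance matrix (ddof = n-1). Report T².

Step 1 — sample mean vector:
  mean(U) = (5 + 8 + 9 + 3 + 1) / 5 = 26/5 = 5.2
  mean(V) = (4 + 5 + 6 + 2 + 4) / 5 = 21/5 = 4.2
  x̄ = (5.2, 4.2),  deviation x̄ - mu_0 = (5.2, 4.2) - (7, 1) = (-1.8, 3.2).

Step 2 — sample covariance matrix, S[i,j] = (1/(n-1)) · Σ_k (x_{k,i} - mean_i) · (x_{k,j} - mean_j), divisor n-1 = 4:
  S[U,U] = ((-0.2)·(-0.2) + (2.8)·(2.8) + (3.8)·(3.8) + (-2.2)·(-2.2) + (-4.2)·(-4.2)) / 4 = 44.8/4 = 11.2
  S[U,V] = ((-0.2)·(-0.2) + (2.8)·(0.8) + (3.8)·(1.8) + (-2.2)·(-2.2) + (-4.2)·(-0.2)) / 4 = 14.8/4 = 3.7
  S[V,V] = ((-0.2)·(-0.2) + (0.8)·(0.8) + (1.8)·(1.8) + (-2.2)·(-2.2) + (-0.2)·(-0.2)) / 4 = 8.8/4 = 2.2
  S = [[11.2, 3.7],
 [3.7, 2.2]].

Step 3 — invert S. det(S) = 11.2·2.2 - (3.7)² = 10.95.
  S^{-1} = (1/det) · [[d, -b], [-b, a]] = [[0.2009, -0.3379],
 [-0.3379, 1.0228]].

Step 4 — quadratic form (x̄ - mu_0)^T · S^{-1} · (x̄ - mu_0):
  S^{-1} · (x̄ - mu_0) = (-1.4429, 3.8813),
  (x̄ - mu_0)^T · [...] = (-1.8)·(-1.4429) + (3.2)·(3.8813) = 15.0174.

Step 5 — scale by n: T² = 5 · 15.0174 = 75.0868.

T² ≈ 75.0868


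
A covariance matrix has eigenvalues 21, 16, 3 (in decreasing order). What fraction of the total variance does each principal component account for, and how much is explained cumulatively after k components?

Step 1 — total variance = trace(Sigma) = Σ λ_i = 21 + 16 + 3 = 40.

Step 2 — fraction explained by component i = λ_i / Σ λ:
  PC1: 21/40 = 0.525
  PC2: 16/40 = 0.4
  PC3: 3/40 = 0.075

Step 3 — cumulative fraction after k components = (λ_1 + ... + λ_k) / Σ λ:
  k = 1: 21/40 = 0.525
  k = 2: (21 + 16)/40 = 37/40 = 0.925
  k = 3: (21 + 16 + 3)/40 = 40/40 = 1

Summary (fraction, with percent):

explained: PC1 0.525 (52.5%), PC2 0.4 (40%), PC3 0.075 (7.5%);  cumulative: 0.525, 0.925, 1


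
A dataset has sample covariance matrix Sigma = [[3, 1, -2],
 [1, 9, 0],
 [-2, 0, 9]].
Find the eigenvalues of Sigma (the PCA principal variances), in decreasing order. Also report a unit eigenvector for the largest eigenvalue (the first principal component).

Step 1 — characteristic polynomial p(λ) = det(λI - Sigma) = λ³ - tr·λ² + c_1·λ - det, where tr = trace, c_1 = sum of the principal 2×2 minors, det = det(Sigma):
  tr = 3 + 9 + 9 = 21,
  c_1 = (3·9 - (1)²) + (3·9 - (-2)²) + (9·9 - (0)²) = 26 + 23 + 81 = 130,
  det = 3·(9·9 - (0)²) - (1)·((1)·9 - (0)·(-2)) + (-2)·((1)·(0) - 9·(-2)) = 3·(81) - (1)·(9) + (-2)·(18) = 198.
  So p(λ) = λ³ - 21λ² + 130λ - 198.
Step 2 — look for an integer root (rational root theorem: any rational root is an integer divisor of 198). Testing λ = 9:
  p(9) = 729 - 1701 + 1170 - 198 = 0  ✓
  Dividing out (λ - 9): p(λ) = (λ - 9)(λ² - 12λ + 22).
Step 3 — remaining eigenvalues from the quadratic λ² - 12λ + 22 = 0:
  Δ = 12² - 4·22 = 144 - 88 = 56,  λ = (12 ± √56)/2 = (12 ± 7.4833)/2 ≈ 9.7417 or 2.2583.
  Sorted: λ_1 = 9.7417,  λ_2 = 9,  λ_3 = 2.2583  (check: sum = 21 = tr ✓).

Step 4 — unit eigenvector for λ_1 ≈ 9.7417: v spans the null space of (Sigma - λ_1 I), whose rows are
  r_1 = (-6.7417, 1, -2),  r_2 = (1, -0.7417, 0),  r_3 = (-2, 0, -0.7417).
  v is orthogonal to every row, so take v ∝ r_1 × r_2 = ((1)·(0) - (-2)·(-0.7417), (-2)·(1) - (-6.7417)·(0), (-6.7417)·(-0.7417) - (1)·(1)) ≈ (-1.4833, -2, 4).
  Rescale (multiply by -1 so the first nonzero entry is positive): u = (1.4833, 2, -4).
  ||u|| = √((1.4833)² + (2)² + (-4)²) = √(22.2002) ≈ 4.7117,  v_1 = u/||u|| ≈ (0.3148, 0.4245, -0.8489) (||v_1|| = 1).

λ_1 = 9.7417,  λ_2 = 9,  λ_3 = 2.2583;  v_1 ≈ (0.3148, 0.4245, -0.8489)


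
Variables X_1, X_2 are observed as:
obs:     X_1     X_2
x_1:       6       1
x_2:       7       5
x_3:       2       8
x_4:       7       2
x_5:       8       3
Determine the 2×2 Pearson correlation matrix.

Step 1 — column means:
  mean(X_1) = (6 + 7 + 2 + 7 + 8) / 5 = 30/5 = 6
  mean(X_2) = (1 + 5 + 8 + 2 + 3) / 5 = 19/5 = 3.8

Step 2 — sample variances and covariances s[i,j] = (1/(n-1)) · Σ_k (x_{k,i} - mean_i) · (x_{k,j} - mean_j), with n-1 = 4:
  s[X_1,X_1] = ((0)·(0) + (1)·(1) + (-4)·(-4) + (1)·(1) + (2)·(2)) / 4 = 22/4 = 5.5
  s[X_1,X_2] = ((0)·(-2.8) + (1)·(1.2) + (-4)·(4.2) + (1)·(-1.8) + (2)·(-0.8)) / 4 = -19/4 = -4.75
  s[X_2,X_2] = ((-2.8)·(-2.8) + (1.2)·(1.2) + (4.2)·(4.2) + (-1.8)·(-1.8) + (-0.8)·(-0.8)) / 4 = 30.8/4 = 7.7
  Sample standard deviations s_i = √(s[i,i]):
  s(X_1) = √(5.5) = 2.3452
  s(X_2) = √(7.7) = 2.7749

Step 3 — r_{ij} = s_{ij} / (s_i · s_j):
  r[X_1,X_1] = 1 (diagonal).
  r[X_1,X_2] = -4.75 / (2.3452 · 2.7749) = -4.75 / 6.5077 = -0.7299
  r[X_2,X_2] = 1 (diagonal).

R is symmetric with unit diagonal. Assembling:

R = [[1, -0.7299],
 [-0.7299, 1]]


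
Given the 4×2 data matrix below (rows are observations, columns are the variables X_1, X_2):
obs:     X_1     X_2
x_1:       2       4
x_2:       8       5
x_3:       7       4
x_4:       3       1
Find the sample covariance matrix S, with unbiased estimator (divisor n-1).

Step 1 — column means:
  mean(X_1) = (2 + 8 + 7 + 3) / 4 = 20/4 = 5
  mean(X_2) = (4 + 5 + 4 + 1) / 4 = 14/4 = 3.5

Step 2 — sample covariance S[i,j] = (1/(n-1)) · Σ_k (x_{k,i} - mean_i) · (x_{k,j} - mean_j), with n-1 = 3.
  S[X_1,X_1] = ((-3)·(-3) + (3)·(3) + (2)·(2) + (-2)·(-2)) / 3 = 26/3 = 8.6667
  S[X_1,X_2] = ((-3)·(0.5) + (3)·(1.5) + (2)·(0.5) + (-2)·(-2.5)) / 3 = 9/3 = 3
  S[X_2,X_2] = ((0.5)·(0.5) + (1.5)·(1.5) + (0.5)·(0.5) + (-2.5)·(-2.5)) / 3 = 9/3 = 3

S is symmetric (S[j,i] = S[i,j]). Assembling:

S = [[8.6667, 3],
 [3, 3]]


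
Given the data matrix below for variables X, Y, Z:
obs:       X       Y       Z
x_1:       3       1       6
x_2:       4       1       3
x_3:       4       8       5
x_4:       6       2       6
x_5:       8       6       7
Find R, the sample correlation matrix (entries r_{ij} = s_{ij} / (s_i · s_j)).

Step 1 — column means:
  mean(X) = (3 + 4 + 4 + 6 + 8) / 5 = 25/5 = 5
  mean(Y) = (1 + 1 + 8 + 2 + 6) / 5 = 18/5 = 3.6
  mean(Z) = (6 + 3 + 5 + 6 + 7) / 5 = 27/5 = 5.4

Step 2 — sample variances and covariances s[i,j] = (1/(n-1)) · Σ_k (x_{k,i} - mean_i) · (x_{k,j} - mean_j), with n-1 = 4:
  s[X,X] = ((-2)·(-2) + (-1)·(-1) + (-1)·(-1) + (1)·(1) + (3)·(3)) / 4 = 16/4 = 4
  s[X,Y] = ((-2)·(-2.6) + (-1)·(-2.6) + (-1)·(4.4) + (1)·(-1.6) + (3)·(2.4)) / 4 = 9/4 = 2.25
  s[X,Z] = ((-2)·(0.6) + (-1)·(-2.4) + (-1)·(-0.4) + (1)·(0.6) + (3)·(1.6)) / 4 = 7/4 = 1.75
  s[Y,Y] = ((-2.6)·(-2.6) + (-2.6)·(-2.6) + (4.4)·(4.4) + (-1.6)·(-1.6) + (2.4)·(2.4)) / 4 = 41.2/4 = 10.3
  s[Y,Z] = ((-2.6)·(0.6) + (-2.6)·(-2.4) + (4.4)·(-0.4) + (-1.6)·(0.6) + (2.4)·(1.6)) / 4 = 5.8/4 = 1.45
  s[Z,Z] = ((0.6)·(0.6) + (-2.4)·(-2.4) + (-0.4)·(-0.4) + (0.6)·(0.6) + (1.6)·(1.6)) / 4 = 9.2/4 = 2.3
  Sample standard deviations s_i = √(s[i,i]):
  s(X) = √(4) = 2
  s(Y) = √(10.3) = 3.2094
  s(Z) = √(2.3) = 1.5166

Step 3 — r_{ij} = s_{ij} / (s_i · s_j):
  r[X,X] = 1 (diagonal).
  r[X,Y] = 2.25 / (2 · 3.2094) = 2.25 / 6.4187 = 0.3505
  r[X,Z] = 1.75 / (2 · 1.5166) = 1.75 / 3.0332 = 0.577
  r[Y,Y] = 1 (diagonal).
  r[Y,Z] = 1.45 / (3.2094 · 1.5166) = 1.45 / 4.8672 = 0.2979
  r[Z,Z] = 1 (diagonal).

R is symmetric with unit diagonal. Assembling:

R = [[1, 0.3505, 0.577],
 [0.3505, 1, 0.2979],
 [0.577, 0.2979, 1]]


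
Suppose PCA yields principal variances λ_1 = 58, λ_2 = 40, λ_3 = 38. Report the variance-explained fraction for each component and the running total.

Step 1 — total variance = trace(Sigma) = Σ λ_i = 58 + 40 + 38 = 136.

Step 2 — fraction explained by component i = λ_i / Σ λ:
  PC1: 58/136 = 0.4265
  PC2: 40/136 = 0.2941
  PC3: 38/136 = 0.2794

Step 3 — cumulative fraction after k components = (λ_1 + ... + λ_k) / Σ λ:
  k = 1: 58/136 = 0.4265
  k = 2: (58 + 40)/136 = 98/136 = 0.7206
  k = 3: (58 + 40 + 38)/136 = 136/136 = 1

Summary (fraction, with percent):

explained: PC1 0.4265 (42.65%), PC2 0.2941 (29.41%), PC3 0.2794 (27.94%);  cumulative: 0.4265, 0.7206, 1


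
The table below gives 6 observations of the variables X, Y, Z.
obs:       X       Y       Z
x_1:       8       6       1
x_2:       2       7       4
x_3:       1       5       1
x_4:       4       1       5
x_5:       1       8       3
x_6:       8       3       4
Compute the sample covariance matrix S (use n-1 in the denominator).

Step 1 — column means:
  mean(X) = (8 + 2 + 1 + 4 + 1 + 8) / 6 = 24/6 = 4
  mean(Y) = (6 + 7 + 5 + 1 + 8 + 3) / 6 = 30/6 = 5
  mean(Z) = (1 + 4 + 1 + 5 + 3 + 4) / 6 = 18/6 = 3

Step 2 — sample covariance S[i,j] = (1/(n-1)) · Σ_k (x_{k,i} - mean_i) · (x_{k,j} - mean_j), with n-1 = 5.
  S[X,X] = ((4)·(4) + (-2)·(-2) + (-3)·(-3) + (0)·(0) + (-3)·(-3) + (4)·(4)) / 5 = 54/5 = 10.8
  S[X,Y] = ((4)·(1) + (-2)·(2) + (-3)·(0) + (0)·(-4) + (-3)·(3) + (4)·(-2)) / 5 = -17/5 = -3.4
  S[X,Z] = ((4)·(-2) + (-2)·(1) + (-3)·(-2) + (0)·(2) + (-3)·(0) + (4)·(1)) / 5 = 0/5 = 0
  S[Y,Y] = ((1)·(1) + (2)·(2) + (0)·(0) + (-4)·(-4) + (3)·(3) + (-2)·(-2)) / 5 = 34/5 = 6.8
  S[Y,Z] = ((1)·(-2) + (2)·(1) + (0)·(-2) + (-4)·(2) + (3)·(0) + (-2)·(1)) / 5 = -10/5 = -2
  S[Z,Z] = ((-2)·(-2) + (1)·(1) + (-2)·(-2) + (2)·(2) + (0)·(0) + (1)·(1)) / 5 = 14/5 = 2.8

S is symmetric (S[j,i] = S[i,j]). Assembling:

S = [[10.8, -3.4, 0],
 [-3.4, 6.8, -2],
 [0, -2, 2.8]]


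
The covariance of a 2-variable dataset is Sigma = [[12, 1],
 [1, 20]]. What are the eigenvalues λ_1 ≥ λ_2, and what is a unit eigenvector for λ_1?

Step 1 — characteristic polynomial of 2×2 Sigma:
  det(Sigma - λI) = λ² - trace · λ + det = 0.
  trace = 12 + 20 = 32, det = 12·20 - (1)² = 239.
Step 2 — discriminant:
  Δ = trace² - 4·det = 1024 - 956 = 68.
Step 3 — eigenvalues:
  λ = (trace ± √Δ)/2 = (32 ± 8.2462)/2,
  λ_1 = 20.1231,  λ_2 = 11.8769.

Step 4 — unit eigenvector for λ_1: solve (Sigma - λ_1 I)v = 0. First row:
  (12 - 20.1231)·v_x + (1)·v_y = 0, i.e. (-8.1231)·v_x + (1)·v_y = 0,
  so v ∝ (b, λ_1 - a) = (1, 8.1231) = u.
  ||u|| = √((1)² + (8.1231)²) = √(66.9848) ≈ 8.1844,
  v_1 = u/||u|| ≈ (0.1222, 0.9925) (||v_1|| = 1).

λ_1 = 20.1231,  λ_2 = 11.8769;  v_1 ≈ (0.1222, 0.9925)


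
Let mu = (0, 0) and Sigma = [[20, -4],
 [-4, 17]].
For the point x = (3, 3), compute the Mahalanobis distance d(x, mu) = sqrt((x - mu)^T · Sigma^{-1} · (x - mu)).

Step 1 — centre the observation: (x - mu) = (3, 3).

Step 2 — invert Sigma. det(Sigma) = 20·17 - (-4)² = 324.
  Sigma^{-1} = (1/det) · [[d, -b], [-b, a]] = [[0.0525, 0.0123],
 [0.0123, 0.0617]].

Step 3 — form the quadratic (x - mu)^T · Sigma^{-1} · (x - mu):
  Sigma^{-1} · (x - mu) = (0.1944, 0.2222).
  (x - mu)^T · [Sigma^{-1} · (x - mu)] = (3)·(0.1944) + (3)·(0.2222) = 1.25.

Step 4 — take square root: d = √(1.25) ≈ 1.118.

d(x, mu) = √(1.25) ≈ 1.118


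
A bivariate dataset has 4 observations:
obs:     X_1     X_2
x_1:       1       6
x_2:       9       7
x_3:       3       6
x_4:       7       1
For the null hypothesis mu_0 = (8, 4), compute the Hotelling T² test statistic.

Step 1 — sample mean vector:
  mean(X_1) = (1 + 9 + 3 + 7) / 4 = 20/4 = 5
  mean(X_2) = (6 + 7 + 6 + 1) / 4 = 20/4 = 5
  x̄ = (5, 5),  deviation x̄ - mu_0 = (5, 5) - (8, 4) = (-3, 1).

Step 2 — sample covariance matrix, S[i,j] = (1/(n-1)) · Σ_k (x_{k,i} - mean_i) · (x_{k,j} - mean_j), divisor n-1 = 3:
  S[X_1,X_1] = ((-4)·(-4) + (4)·(4) + (-2)·(-2) + (2)·(2)) / 3 = 40/3 = 13.3333
  S[X_1,X_2] = ((-4)·(1) + (4)·(2) + (-2)·(1) + (2)·(-4)) / 3 = -6/3 = -2
  S[X_2,X_2] = ((1)·(1) + (2)·(2) + (1)·(1) + (-4)·(-4)) / 3 = 22/3 = 7.3333
  S = [[13.3333, -2],
 [-2, 7.3333]].

Step 3 — invert S. det(S) = 13.3333·7.3333 - (-2)² = 93.7778.
  S^{-1} = (1/det) · [[d, -b], [-b, a]] = [[0.0782, 0.0213],
 [0.0213, 0.1422]].

Step 4 — quadratic form (x̄ - mu_0)^T · S^{-1} · (x̄ - mu_0):
  S^{-1} · (x̄ - mu_0) = (-0.2133, 0.0782),
  (x̄ - mu_0)^T · [...] = (-3)·(-0.2133) + (1)·(0.0782) = 0.718.

Step 5 — scale by n: T² = 4 · 0.718 = 2.872.

T² ≈ 2.872


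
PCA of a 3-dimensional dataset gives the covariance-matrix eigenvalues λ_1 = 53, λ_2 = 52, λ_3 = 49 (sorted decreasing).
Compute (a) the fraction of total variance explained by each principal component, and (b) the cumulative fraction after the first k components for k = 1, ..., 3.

Step 1 — total variance = trace(Sigma) = Σ λ_i = 53 + 52 + 49 = 154.

Step 2 — fraction explained by component i = λ_i / Σ λ:
  PC1: 53/154 = 0.3442
  PC2: 52/154 = 0.3377
  PC3: 49/154 = 0.3182

Step 3 — cumulative fraction after k components = (λ_1 + ... + λ_k) / Σ λ:
  k = 1: 53/154 = 0.3442
  k = 2: (53 + 52)/154 = 105/154 = 0.6818
  k = 3: (53 + 52 + 49)/154 = 154/154 = 1

Summary (fraction, with percent):

explained: PC1 0.3442 (34.42%), PC2 0.3377 (33.77%), PC3 0.3182 (31.82%);  cumulative: 0.3442, 0.6818, 1


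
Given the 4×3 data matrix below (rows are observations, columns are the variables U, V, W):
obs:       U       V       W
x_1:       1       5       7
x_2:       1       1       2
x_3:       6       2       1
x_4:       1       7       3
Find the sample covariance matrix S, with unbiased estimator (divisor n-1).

Step 1 — column means:
  mean(U) = (1 + 1 + 6 + 1) / 4 = 9/4 = 2.25
  mean(V) = (5 + 1 + 2 + 7) / 4 = 15/4 = 3.75
  mean(W) = (7 + 2 + 1 + 3) / 4 = 13/4 = 3.25

Step 2 — sample covariance S[i,j] = (1/(n-1)) · Σ_k (x_{k,i} - mean_i) · (x_{k,j} - mean_j), with n-1 = 3.
  S[U,U] = ((-1.25)·(-1.25) + (-1.25)·(-1.25) + (3.75)·(3.75) + (-1.25)·(-1.25)) / 3 = 18.75/3 = 6.25
  S[U,V] = ((-1.25)·(1.25) + (-1.25)·(-2.75) + (3.75)·(-1.75) + (-1.25)·(3.25)) / 3 = -8.75/3 = -2.9167
  S[U,W] = ((-1.25)·(3.75) + (-1.25)·(-1.25) + (3.75)·(-2.25) + (-1.25)·(-0.25)) / 3 = -11.25/3 = -3.75
  S[V,V] = ((1.25)·(1.25) + (-2.75)·(-2.75) + (-1.75)·(-1.75) + (3.25)·(3.25)) / 3 = 22.75/3 = 7.5833
  S[V,W] = ((1.25)·(3.75) + (-2.75)·(-1.25) + (-1.75)·(-2.25) + (3.25)·(-0.25)) / 3 = 11.25/3 = 3.75
  S[W,W] = ((3.75)·(3.75) + (-1.25)·(-1.25) + (-2.25)·(-2.25) + (-0.25)·(-0.25)) / 3 = 20.75/3 = 6.9167

S is symmetric (S[j,i] = S[i,j]). Assembling:

S = [[6.25, -2.9167, -3.75],
 [-2.9167, 7.5833, 3.75],
 [-3.75, 3.75, 6.9167]]


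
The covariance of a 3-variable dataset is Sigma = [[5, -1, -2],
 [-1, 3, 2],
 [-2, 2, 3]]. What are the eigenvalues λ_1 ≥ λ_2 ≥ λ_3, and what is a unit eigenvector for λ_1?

Step 1 — characteristic polynomial p(λ) = det(λI - Sigma) = λ³ - tr·λ² + c_1·λ - det, where tr = trace, c_1 = sum of the principal 2×2 minors, det = det(Sigma):
  tr = 5 + 3 + 3 = 11,
  c_1 = (5·3 - (-1)²) + (5·3 - (-2)²) + (3·3 - (2)²) = 14 + 11 + 5 = 30,
  det = 5·(3·3 - (2)²) - (-1)·((-1)·3 - (2)·(-2)) + (-2)·((-1)·(2) - 3·(-2)) = 5·(5) - (-1)·(1) + (-2)·(4) = 18.
  So p(λ) = λ³ - 11λ² + 30λ - 18.
Step 2 — look for an integer root (rational root theorem: any rational root is an integer divisor of 18). Testing λ = 3:
  p(3) = 27 - 99 + 90 - 18 = 0  ✓
  Dividing out (λ - 3): p(λ) = (λ - 3)(λ² - 8λ + 6).
Step 3 — remaining eigenvalues from the quadratic λ² - 8λ + 6 = 0:
  Δ = 8² - 4·6 = 64 - 24 = 40,  λ = (8 ± √40)/2 = (8 ± 6.3246)/2 ≈ 7.1623 or 0.8377.
  Sorted: λ_1 = 7.1623,  λ_2 = 3,  λ_3 = 0.8377  (check: sum = 11 = tr ✓).

Step 4 — unit eigenvector for λ_1 ≈ 7.1623: v spans the null space of (Sigma - λ_1 I), whose rows are
  r_1 = (-2.1623, -1, -2),  r_2 = (-1, -4.1623, 2),  r_3 = (-2, 2, -4.1623).
  v is orthogonal to every row, so take v ∝ r_1 × r_2 = ((-1)·(2) - (-2)·(-4.1623), (-2)·(-1) - (-2.1623)·(2), (-2.1623)·(-4.1623) - (-1)·(-1)) ≈ (-10.3246, 6.3246, 8).
  Rescale (multiply by -1 so the first nonzero entry is positive): u = (10.3246, -6.3246, -8).
  ||u|| = √((10.3246)² + (-6.3246)² + (-8)²) = √(210.5964) ≈ 14.5119,  v_1 = u/||u|| ≈ (0.7115, -0.4358, -0.5513) (||v_1|| = 1).

λ_1 = 7.1623,  λ_2 = 3,  λ_3 = 0.8377;  v_1 ≈ (0.7115, -0.4358, -0.5513)


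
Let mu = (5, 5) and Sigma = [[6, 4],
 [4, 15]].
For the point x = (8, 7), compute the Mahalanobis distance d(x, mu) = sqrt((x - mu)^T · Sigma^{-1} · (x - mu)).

Step 1 — centre the observation: (x - mu) = (3, 2).

Step 2 — invert Sigma. det(Sigma) = 6·15 - (4)² = 74.
  Sigma^{-1} = (1/det) · [[d, -b], [-b, a]] = [[0.2027, -0.0541],
 [-0.0541, 0.0811]].

Step 3 — form the quadratic (x - mu)^T · Sigma^{-1} · (x - mu):
  Sigma^{-1} · (x - mu) = (0.5, 0).
  (x - mu)^T · [Sigma^{-1} · (x - mu)] = (3)·(0.5) + (2)·(0) = 1.5.

Step 4 — take square root: d = √(1.5) ≈ 1.2247.

d(x, mu) = √(1.5) ≈ 1.2247


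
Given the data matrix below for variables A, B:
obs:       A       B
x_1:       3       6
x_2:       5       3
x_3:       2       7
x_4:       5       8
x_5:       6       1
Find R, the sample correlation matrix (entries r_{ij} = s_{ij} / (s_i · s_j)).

Step 1 — column means:
  mean(A) = (3 + 5 + 2 + 5 + 6) / 5 = 21/5 = 4.2
  mean(B) = (6 + 3 + 7 + 8 + 1) / 5 = 25/5 = 5

Step 2 — sample variances and covariances s[i,j] = (1/(n-1)) · Σ_k (x_{k,i} - mean_i) · (x_{k,j} - mean_j), with n-1 = 4:
  s[A,A] = ((-1.2)·(-1.2) + (0.8)·(0.8) + (-2.2)·(-2.2) + (0.8)·(0.8) + (1.8)·(1.8)) / 4 = 10.8/4 = 2.7
  s[A,B] = ((-1.2)·(1) + (0.8)·(-2) + (-2.2)·(2) + (0.8)·(3) + (1.8)·(-4)) / 4 = -12/4 = -3
  s[B,B] = ((1)·(1) + (-2)·(-2) + (2)·(2) + (3)·(3) + (-4)·(-4)) / 4 = 34/4 = 8.5
  Sample standard deviations s_i = √(s[i,i]):
  s(A) = √(2.7) = 1.6432
  s(B) = √(8.5) = 2.9155

Step 3 — r_{ij} = s_{ij} / (s_i · s_j):
  r[A,A] = 1 (diagonal).
  r[A,B] = -3 / (1.6432 · 2.9155) = -3 / 4.7906 = -0.6262
  r[B,B] = 1 (diagonal).

R is symmetric with unit diagonal. Assembling:

R = [[1, -0.6262],
 [-0.6262, 1]]


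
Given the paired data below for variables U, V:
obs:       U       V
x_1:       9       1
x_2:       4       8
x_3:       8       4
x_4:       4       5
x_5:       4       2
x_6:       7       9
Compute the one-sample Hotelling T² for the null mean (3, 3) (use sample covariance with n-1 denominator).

Step 1 — sample mean vector:
  mean(U) = (9 + 4 + 8 + 4 + 4 + 7) / 6 = 36/6 = 6
  mean(V) = (1 + 8 + 4 + 5 + 2 + 9) / 6 = 29/6 = 4.8333
  x̄ = (6, 4.8333),  deviation x̄ - mu_0 = (6, 4.8333) - (3, 3) = (3, 1.8333).

Step 2 — sample covariance matrix, S[i,j] = (1/(n-1)) · Σ_k (x_{k,i} - mean_i) · (x_{k,j} - mean_j), divisor n-1 = 5:
  S[U,U] = ((3)·(3) + (-2)·(-2) + (2)·(2) + (-2)·(-2) + (-2)·(-2) + (1)·(1)) / 5 = 26/5 = 5.2
  S[U,V] = ((3)·(-3.8333) + (-2)·(3.1667) + (2)·(-0.8333) + (-2)·(0.1667) + (-2)·(-2.8333) + (1)·(4.1667)) / 5 = -10/5 = -2
  S[V,V] = ((-3.8333)·(-3.8333) + (3.1667)·(3.1667) + (-0.8333)·(-0.8333) + (0.1667)·(0.1667) + (-2.8333)·(-2.8333) + (4.1667)·(4.1667)) / 5 = 50.8333/5 = 10.1667
  S = [[5.2, -2],
 [-2, 10.1667]].

Step 3 — invert S. det(S) = 5.2·10.1667 - (-2)² = 48.8667.
  S^{-1} = (1/det) · [[d, -b], [-b, a]] = [[0.208, 0.0409],
 [0.0409, 0.1064]].

Step 4 — quadratic form (x̄ - mu_0)^T · S^{-1} · (x̄ - mu_0):
  S^{-1} · (x̄ - mu_0) = (0.6992, 0.3179),
  (x̄ - mu_0)^T · [...] = (3)·(0.6992) + (1.8333)·(0.3179) = 2.6803.

Step 5 — scale by n: T² = 6 · 2.6803 = 16.0819.

T² ≈ 16.0819


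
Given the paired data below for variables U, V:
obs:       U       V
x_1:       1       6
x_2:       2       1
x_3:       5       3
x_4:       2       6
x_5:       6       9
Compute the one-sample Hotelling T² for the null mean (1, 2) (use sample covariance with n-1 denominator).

Step 1 — sample mean vector:
  mean(U) = (1 + 2 + 5 + 2 + 6) / 5 = 16/5 = 3.2
  mean(V) = (6 + 1 + 3 + 6 + 9) / 5 = 25/5 = 5
  x̄ = (3.2, 5),  deviation x̄ - mu_0 = (3.2, 5) - (1, 2) = (2.2, 3).

Step 2 — sample covariance matrix, S[i,j] = (1/(n-1)) · Σ_k (x_{k,i} - mean_i) · (x_{k,j} - mean_j), divisor n-1 = 4:
  S[U,U] = ((-2.2)·(-2.2) + (-1.2)·(-1.2) + (1.8)·(1.8) + (-1.2)·(-1.2) + (2.8)·(2.8)) / 4 = 18.8/4 = 4.7
  S[U,V] = ((-2.2)·(1) + (-1.2)·(-4) + (1.8)·(-2) + (-1.2)·(1) + (2.8)·(4)) / 4 = 9/4 = 2.25
  S[V,V] = ((1)·(1) + (-4)·(-4) + (-2)·(-2) + (1)·(1) + (4)·(4)) / 4 = 38/4 = 9.5
  S = [[4.7, 2.25],
 [2.25, 9.5]].

Step 3 — invert S. det(S) = 4.7·9.5 - (2.25)² = 39.5875.
  S^{-1} = (1/det) · [[d, -b], [-b, a]] = [[0.24, -0.0568],
 [-0.0568, 0.1187]].

Step 4 — quadratic form (x̄ - mu_0)^T · S^{-1} · (x̄ - mu_0):
  S^{-1} · (x̄ - mu_0) = (0.3574, 0.2311),
  (x̄ - mu_0)^T · [...] = (2.2)·(0.3574) + (3)·(0.2311) = 1.4798.

Step 5 — scale by n: T² = 5 · 1.4798 = 7.3988.

T² ≈ 7.3988


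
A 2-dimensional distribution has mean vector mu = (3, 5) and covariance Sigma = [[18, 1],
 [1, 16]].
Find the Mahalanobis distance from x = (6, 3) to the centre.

Step 1 — centre the observation: (x - mu) = (3, -2).

Step 2 — invert Sigma. det(Sigma) = 18·16 - (1)² = 287.
  Sigma^{-1} = (1/det) · [[d, -b], [-b, a]] = [[0.0557, -0.0035],
 [-0.0035, 0.0627]].

Step 3 — form the quadratic (x - mu)^T · Sigma^{-1} · (x - mu):
  Sigma^{-1} · (x - mu) = (0.1742, -0.1359).
  (x - mu)^T · [Sigma^{-1} · (x - mu)] = (3)·(0.1742) + (-2)·(-0.1359) = 0.7944.

Step 4 — take square root: d = √(0.7944) ≈ 0.8913.

d(x, mu) = √(0.7944) ≈ 0.8913


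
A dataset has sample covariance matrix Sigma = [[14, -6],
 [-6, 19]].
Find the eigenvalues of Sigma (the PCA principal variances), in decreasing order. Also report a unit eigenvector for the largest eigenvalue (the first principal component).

Step 1 — characteristic polynomial of 2×2 Sigma:
  det(Sigma - λI) = λ² - trace · λ + det = 0.
  trace = 14 + 19 = 33, det = 14·19 - (-6)² = 230.
Step 2 — discriminant:
  Δ = trace² - 4·det = 1089 - 920 = 169.
Step 3 — eigenvalues:
  λ = (trace ± √Δ)/2 = (33 ± 13)/2,
  λ_1 = 23,  λ_2 = 10.

Step 4 — unit eigenvector for λ_1: solve (Sigma - λ_1 I)v = 0. First row:
  (14 - 23)·v_x + (-6)·v_y = 0, i.e. (-9)·v_x + (-6)·v_y = 0,
  so v ∝ (b, λ_1 - a) = (-6, 9); multiply by -1 so the first entry is positive: u = (6, -9).
  ||u|| = √((6)² + (-9)²) = √(117) ≈ 10.8167,
  v_1 = u/||u|| ≈ (0.5547, -0.8321) (||v_1|| = 1).

λ_1 = 23,  λ_2 = 10;  v_1 ≈ (0.5547, -0.8321)


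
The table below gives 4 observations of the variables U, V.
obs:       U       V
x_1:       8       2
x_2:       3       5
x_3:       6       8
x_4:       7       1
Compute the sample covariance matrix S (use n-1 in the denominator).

Step 1 — column means:
  mean(U) = (8 + 3 + 6 + 7) / 4 = 24/4 = 6
  mean(V) = (2 + 5 + 8 + 1) / 4 = 16/4 = 4

Step 2 — sample covariance S[i,j] = (1/(n-1)) · Σ_k (x_{k,i} - mean_i) · (x_{k,j} - mean_j), with n-1 = 3.
  S[U,U] = ((2)·(2) + (-3)·(-3) + (0)·(0) + (1)·(1)) / 3 = 14/3 = 4.6667
  S[U,V] = ((2)·(-2) + (-3)·(1) + (0)·(4) + (1)·(-3)) / 3 = -10/3 = -3.3333
  S[V,V] = ((-2)·(-2) + (1)·(1) + (4)·(4) + (-3)·(-3)) / 3 = 30/3 = 10

S is symmetric (S[j,i] = S[i,j]). Assembling:

S = [[4.6667, -3.3333],
 [-3.3333, 10]]


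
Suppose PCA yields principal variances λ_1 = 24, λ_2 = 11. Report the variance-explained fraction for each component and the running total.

Step 1 — total variance = trace(Sigma) = Σ λ_i = 24 + 11 = 35.

Step 2 — fraction explained by component i = λ_i / Σ λ:
  PC1: 24/35 = 0.6857
  PC2: 11/35 = 0.3143

Step 3 — cumulative fraction after k components = (λ_1 + ... + λ_k) / Σ λ:
  k = 1: 24/35 = 0.6857
  k = 2: (24 + 11)/35 = 35/35 = 1

Summary (fraction, with percent):

explained: PC1 0.6857 (68.57%), PC2 0.3143 (31.43%);  cumulative: 0.6857, 1


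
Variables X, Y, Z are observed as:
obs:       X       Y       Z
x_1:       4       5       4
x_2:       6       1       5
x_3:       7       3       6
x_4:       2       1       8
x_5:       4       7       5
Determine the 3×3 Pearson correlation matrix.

Step 1 — column means:
  mean(X) = (4 + 6 + 7 + 2 + 4) / 5 = 23/5 = 4.6
  mean(Y) = (5 + 1 + 3 + 1 + 7) / 5 = 17/5 = 3.4
  mean(Z) = (4 + 5 + 6 + 8 + 5) / 5 = 28/5 = 5.6

Step 2 — sample variances and covariances s[i,j] = (1/(n-1)) · Σ_k (x_{k,i} - mean_i) · (x_{k,j} - mean_j), with n-1 = 4:
  s[X,X] = ((-0.6)·(-0.6) + (1.4)·(1.4) + (2.4)·(2.4) + (-2.6)·(-2.6) + (-0.6)·(-0.6)) / 4 = 15.2/4 = 3.8
  s[X,Y] = ((-0.6)·(1.6) + (1.4)·(-2.4) + (2.4)·(-0.4) + (-2.6)·(-2.4) + (-0.6)·(3.6)) / 4 = -1.2/4 = -0.3
  s[X,Z] = ((-0.6)·(-1.6) + (1.4)·(-0.6) + (2.4)·(0.4) + (-2.6)·(2.4) + (-0.6)·(-0.6)) / 4 = -4.8/4 = -1.2
  s[Y,Y] = ((1.6)·(1.6) + (-2.4)·(-2.4) + (-0.4)·(-0.4) + (-2.4)·(-2.4) + (3.6)·(3.6)) / 4 = 27.2/4 = 6.8
  s[Y,Z] = ((1.6)·(-1.6) + (-2.4)·(-0.6) + (-0.4)·(0.4) + (-2.4)·(2.4) + (3.6)·(-0.6)) / 4 = -9.2/4 = -2.3
  s[Z,Z] = ((-1.6)·(-1.6) + (-0.6)·(-0.6) + (0.4)·(0.4) + (2.4)·(2.4) + (-0.6)·(-0.6)) / 4 = 9.2/4 = 2.3
  Sample standard deviations s_i = √(s[i,i]):
  s(X) = √(3.8) = 1.9494
  s(Y) = √(6.8) = 2.6077
  s(Z) = √(2.3) = 1.5166

Step 3 — r_{ij} = s_{ij} / (s_i · s_j):
  r[X,X] = 1 (diagonal).
  r[X,Y] = -0.3 / (1.9494 · 2.6077) = -0.3 / 5.0833 = -0.059
  r[X,Z] = -1.2 / (1.9494 · 1.5166) = -1.2 / 2.9563 = -0.4059
  r[Y,Y] = 1 (diagonal).
  r[Y,Z] = -2.3 / (2.6077 · 1.5166) = -2.3 / 3.9547 = -0.5816
  r[Z,Z] = 1 (diagonal).

R is symmetric with unit diagonal. Assembling:

R = [[1, -0.059, -0.4059],
 [-0.059, 1, -0.5816],
 [-0.4059, -0.5816, 1]]


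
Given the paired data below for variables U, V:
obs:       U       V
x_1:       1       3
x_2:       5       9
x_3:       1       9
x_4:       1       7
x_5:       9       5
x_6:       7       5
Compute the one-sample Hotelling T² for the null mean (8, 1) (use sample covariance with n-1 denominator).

Step 1 — sample mean vector:
  mean(U) = (1 + 5 + 1 + 1 + 9 + 7) / 6 = 24/6 = 4
  mean(V) = (3 + 9 + 9 + 7 + 5 + 5) / 6 = 38/6 = 6.3333
  x̄ = (4, 6.3333),  deviation x̄ - mu_0 = (4, 6.3333) - (8, 1) = (-4, 5.3333).

Step 2 — sample covariance matrix, S[i,j] = (1/(n-1)) · Σ_k (x_{k,i} - mean_i) · (x_{k,j} - mean_j), divisor n-1 = 5:
  S[U,U] = ((-3)·(-3) + (1)·(1) + (-3)·(-3) + (-3)·(-3) + (5)·(5) + (3)·(3)) / 5 = 62/5 = 12.4
  S[U,V] = ((-3)·(-3.3333) + (1)·(2.6667) + (-3)·(2.6667) + (-3)·(0.6667) + (5)·(-1.3333) + (3)·(-1.3333)) / 5 = -8/5 = -1.6
  S[V,V] = ((-3.3333)·(-3.3333) + (2.6667)·(2.6667) + (2.6667)·(2.6667) + (0.6667)·(0.6667) + (-1.3333)·(-1.3333) + (-1.3333)·(-1.3333)) / 5 = 29.3333/5 = 5.8667
  S = [[12.4, -1.6],
 [-1.6, 5.8667]].

Step 3 — invert S. det(S) = 12.4·5.8667 - (-1.6)² = 70.1867.
  S^{-1} = (1/det) · [[d, -b], [-b, a]] = [[0.0836, 0.0228],
 [0.0228, 0.1767]].

Step 4 — quadratic form (x̄ - mu_0)^T · S^{-1} · (x̄ - mu_0):
  S^{-1} · (x̄ - mu_0) = (-0.2128, 0.8511),
  (x̄ - mu_0)^T · [...] = (-4)·(-0.2128) + (5.3333)·(0.8511) = 5.3901.

Step 5 — scale by n: T² = 6 · 5.3901 = 32.3404.

T² ≈ 32.3404


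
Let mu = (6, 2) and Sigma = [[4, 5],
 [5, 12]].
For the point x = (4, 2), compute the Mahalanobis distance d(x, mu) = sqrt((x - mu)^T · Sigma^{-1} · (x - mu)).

Step 1 — centre the observation: (x - mu) = (-2, 0).

Step 2 — invert Sigma. det(Sigma) = 4·12 - (5)² = 23.
  Sigma^{-1} = (1/det) · [[d, -b], [-b, a]] = [[0.5217, -0.2174],
 [-0.2174, 0.1739]].

Step 3 — form the quadratic (x - mu)^T · Sigma^{-1} · (x - mu):
  Sigma^{-1} · (x - mu) = (-1.0435, 0.4348).
  (x - mu)^T · [Sigma^{-1} · (x - mu)] = (-2)·(-1.0435) + (0)·(0.4348) = 2.087.

Step 4 — take square root: d = √(2.087) ≈ 1.4446.

d(x, mu) = √(2.087) ≈ 1.4446


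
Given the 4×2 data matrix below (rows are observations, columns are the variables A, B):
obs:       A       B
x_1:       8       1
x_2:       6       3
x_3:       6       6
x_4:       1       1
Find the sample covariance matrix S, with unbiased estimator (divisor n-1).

Step 1 — column means:
  mean(A) = (8 + 6 + 6 + 1) / 4 = 21/4 = 5.25
  mean(B) = (1 + 3 + 6 + 1) / 4 = 11/4 = 2.75

Step 2 — sample covariance S[i,j] = (1/(n-1)) · Σ_k (x_{k,i} - mean_i) · (x_{k,j} - mean_j), with n-1 = 3.
  S[A,A] = ((2.75)·(2.75) + (0.75)·(0.75) + (0.75)·(0.75) + (-4.25)·(-4.25)) / 3 = 26.75/3 = 8.9167
  S[A,B] = ((2.75)·(-1.75) + (0.75)·(0.25) + (0.75)·(3.25) + (-4.25)·(-1.75)) / 3 = 5.25/3 = 1.75
  S[B,B] = ((-1.75)·(-1.75) + (0.25)·(0.25) + (3.25)·(3.25) + (-1.75)·(-1.75)) / 3 = 16.75/3 = 5.5833

S is symmetric (S[j,i] = S[i,j]). Assembling:

S = [[8.9167, 1.75],
 [1.75, 5.5833]]


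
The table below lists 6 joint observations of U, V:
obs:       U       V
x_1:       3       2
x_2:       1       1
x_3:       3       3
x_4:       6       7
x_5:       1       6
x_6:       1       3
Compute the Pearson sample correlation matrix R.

Step 1 — column means:
  mean(U) = (3 + 1 + 3 + 6 + 1 + 1) / 6 = 15/6 = 2.5
  mean(V) = (2 + 1 + 3 + 7 + 6 + 3) / 6 = 22/6 = 3.6667

Step 2 — sample variances and covariances s[i,j] = (1/(n-1)) · Σ_k (x_{k,i} - mean_i) · (x_{k,j} - mean_j), with n-1 = 5:
  s[U,U] = ((0.5)·(0.5) + (-1.5)·(-1.5) + (0.5)·(0.5) + (3.5)·(3.5) + (-1.5)·(-1.5) + (-1.5)·(-1.5)) / 5 = 19.5/5 = 3.9
  s[U,V] = ((0.5)·(-1.6667) + (-1.5)·(-2.6667) + (0.5)·(-0.6667) + (3.5)·(3.3333) + (-1.5)·(2.3333) + (-1.5)·(-0.6667)) / 5 = 12/5 = 2.4
  s[V,V] = ((-1.6667)·(-1.6667) + (-2.6667)·(-2.6667) + (-0.6667)·(-0.6667) + (3.3333)·(3.3333) + (2.3333)·(2.3333) + (-0.6667)·(-0.6667)) / 5 = 27.3333/5 = 5.4667
  Sample standard deviations s_i = √(s[i,i]):
  s(U) = √(3.9) = 1.9748
  s(V) = √(5.4667) = 2.3381

Step 3 — r_{ij} = s_{ij} / (s_i · s_j):
  r[U,U] = 1 (diagonal).
  r[U,V] = 2.4 / (1.9748 · 2.3381) = 2.4 / 4.6174 = 0.5198
  r[V,V] = 1 (diagonal).

R is symmetric with unit diagonal. Assembling:

R = [[1, 0.5198],
 [0.5198, 1]]


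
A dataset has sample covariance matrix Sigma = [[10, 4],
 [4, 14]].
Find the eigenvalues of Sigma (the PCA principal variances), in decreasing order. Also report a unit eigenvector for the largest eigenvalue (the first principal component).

Step 1 — characteristic polynomial of 2×2 Sigma:
  det(Sigma - λI) = λ² - trace · λ + det = 0.
  trace = 10 + 14 = 24, det = 10·14 - (4)² = 124.
Step 2 — discriminant:
  Δ = trace² - 4·det = 576 - 496 = 80.
Step 3 — eigenvalues:
  λ = (trace ± √Δ)/2 = (24 ± 8.9443)/2,
  λ_1 = 16.4721,  λ_2 = 7.5279.

Step 4 — unit eigenvector for λ_1: solve (Sigma - λ_1 I)v = 0. First row:
  (10 - 16.4721)·v_x + (4)·v_y = 0, i.e. (-6.4721)·v_x + (4)·v_y = 0,
  so v ∝ (b, λ_1 - a) = (4, 6.4721) = u.
  ||u|| = √((4)² + (6.4721)²) = √(57.8885) ≈ 7.6085,
  v_1 = u/||u|| ≈ (0.5257, 0.8507) (||v_1|| = 1).

λ_1 = 16.4721,  λ_2 = 7.5279;  v_1 ≈ (0.5257, 0.8507)


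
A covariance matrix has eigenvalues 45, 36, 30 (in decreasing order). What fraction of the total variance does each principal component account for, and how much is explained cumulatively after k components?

Step 1 — total variance = trace(Sigma) = Σ λ_i = 45 + 36 + 30 = 111.

Step 2 — fraction explained by component i = λ_i / Σ λ:
  PC1: 45/111 = 0.4054
  PC2: 36/111 = 0.3243
  PC3: 30/111 = 0.2703

Step 3 — cumulative fraction after k components = (λ_1 + ... + λ_k) / Σ λ:
  k = 1: 45/111 = 0.4054
  k = 2: (45 + 36)/111 = 81/111 = 0.7297
  k = 3: (45 + 36 + 30)/111 = 111/111 = 1

Summary (fraction, with percent):

explained: PC1 0.4054 (40.54%), PC2 0.3243 (32.43%), PC3 0.2703 (27.03%);  cumulative: 0.4054, 0.7297, 1


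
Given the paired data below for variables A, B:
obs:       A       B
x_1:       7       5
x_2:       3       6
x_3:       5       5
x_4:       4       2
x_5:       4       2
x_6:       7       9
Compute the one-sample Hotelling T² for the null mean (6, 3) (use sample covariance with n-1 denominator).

Step 1 — sample mean vector:
  mean(A) = (7 + 3 + 5 + 4 + 4 + 7) / 6 = 30/6 = 5
  mean(B) = (5 + 6 + 5 + 2 + 2 + 9) / 6 = 29/6 = 4.8333
  x̄ = (5, 4.8333),  deviation x̄ - mu_0 = (5, 4.8333) - (6, 3) = (-1, 1.8333).

Step 2 — sample covariance matrix, S[i,j] = (1/(n-1)) · Σ_k (x_{k,i} - mean_i) · (x_{k,j} - mean_j), divisor n-1 = 5:
  S[A,A] = ((2)·(2) + (-2)·(-2) + (0)·(0) + (-1)·(-1) + (-1)·(-1) + (2)·(2)) / 5 = 14/5 = 2.8
  S[A,B] = ((2)·(0.1667) + (-2)·(1.1667) + (0)·(0.1667) + (-1)·(-2.8333) + (-1)·(-2.8333) + (2)·(4.1667)) / 5 = 12/5 = 2.4
  S[B,B] = ((0.1667)·(0.1667) + (1.1667)·(1.1667) + (0.1667)·(0.1667) + (-2.8333)·(-2.8333) + (-2.8333)·(-2.8333) + (4.1667)·(4.1667)) / 5 = 34.8333/5 = 6.9667
  S = [[2.8, 2.4],
 [2.4, 6.9667]].

Step 3 — invert S. det(S) = 2.8·6.9667 - (2.4)² = 13.7467.
  S^{-1} = (1/det) · [[d, -b], [-b, a]] = [[0.5068, -0.1746],
 [-0.1746, 0.2037]].

Step 4 — quadratic form (x̄ - mu_0)^T · S^{-1} · (x̄ - mu_0):
  S^{-1} · (x̄ - mu_0) = (-0.8269, 0.548),
  (x̄ - mu_0)^T · [...] = (-1)·(-0.8269) + (1.8333)·(0.548) = 1.8316.

Step 5 — scale by n: T² = 6 · 1.8316 = 10.9893.

T² ≈ 10.9893


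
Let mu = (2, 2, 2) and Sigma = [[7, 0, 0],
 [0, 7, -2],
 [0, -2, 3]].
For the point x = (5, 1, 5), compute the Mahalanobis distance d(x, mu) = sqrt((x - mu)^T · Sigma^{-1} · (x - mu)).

Step 1 — centre the observation: (x - mu) = (3, -1, 3).

Step 2 — invert Sigma (cofactor / det for 3×3, or solve directly):
  Sigma^{-1} = [[0.1429, 0, 0],
 [0, 0.1765, 0.1176],
 [0, 0.1176, 0.4118]].

Step 3 — form the quadratic (x - mu)^T · Sigma^{-1} · (x - mu):
  Sigma^{-1} · (x - mu) = (0.4286, 0.1765, 1.1176).
  (x - mu)^T · [Sigma^{-1} · (x - mu)] = (3)·(0.4286) + (-1)·(0.1765) + (3)·(1.1176) = 4.4622.

Step 4 — take square root: d = √(4.4622) ≈ 2.1124.

d(x, mu) = √(4.4622) ≈ 2.1124


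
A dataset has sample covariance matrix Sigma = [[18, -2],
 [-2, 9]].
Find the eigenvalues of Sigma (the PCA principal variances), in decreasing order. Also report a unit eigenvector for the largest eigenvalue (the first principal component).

Step 1 — characteristic polynomial of 2×2 Sigma:
  det(Sigma - λI) = λ² - trace · λ + det = 0.
  trace = 18 + 9 = 27, det = 18·9 - (-2)² = 158.
Step 2 — discriminant:
  Δ = trace² - 4·det = 729 - 632 = 97.
Step 3 — eigenvalues:
  λ = (trace ± √Δ)/2 = (27 ± 9.8489)/2,
  λ_1 = 18.4244,  λ_2 = 8.5756.

Step 4 — unit eigenvector for λ_1: solve (Sigma - λ_1 I)v = 0. First row:
  (18 - 18.4244)·v_x + (-2)·v_y = 0, i.e. (-0.4244)·v_x + (-2)·v_y = 0,
  so v ∝ (b, λ_1 - a) = (-2, 0.4244); multiply by -1 so the first entry is positive: u = (2, -0.4244).
  ||u|| = √((2)² + (-0.4244)²) = √(4.1801) ≈ 2.0445,
  v_1 = u/||u|| ≈ (0.9782, -0.2076) (||v_1|| = 1).

λ_1 = 18.4244,  λ_2 = 8.5756;  v_1 ≈ (0.9782, -0.2076)


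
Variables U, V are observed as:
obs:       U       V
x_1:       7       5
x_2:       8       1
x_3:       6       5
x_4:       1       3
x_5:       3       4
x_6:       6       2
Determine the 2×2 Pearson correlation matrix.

Step 1 — column means:
  mean(U) = (7 + 8 + 6 + 1 + 3 + 6) / 6 = 31/6 = 5.1667
  mean(V) = (5 + 1 + 5 + 3 + 4 + 2) / 6 = 20/6 = 3.3333

Step 2 — sample variances and covariances s[i,j] = (1/(n-1)) · Σ_k (x_{k,i} - mean_i) · (x_{k,j} - mean_j), with n-1 = 5:
  s[U,U] = ((1.8333)·(1.8333) + (2.8333)·(2.8333) + (0.8333)·(0.8333) + (-4.1667)·(-4.1667) + (-2.1667)·(-2.1667) + (0.8333)·(0.8333)) / 5 = 34.8333/5 = 6.9667
  s[U,V] = ((1.8333)·(1.6667) + (2.8333)·(-2.3333) + (0.8333)·(1.6667) + (-4.1667)·(-0.3333) + (-2.1667)·(0.6667) + (0.8333)·(-1.3333)) / 5 = -3.3333/5 = -0.6667
  s[V,V] = ((1.6667)·(1.6667) + (-2.3333)·(-2.3333) + (1.6667)·(1.6667) + (-0.3333)·(-0.3333) + (0.6667)·(0.6667) + (-1.3333)·(-1.3333)) / 5 = 13.3333/5 = 2.6667
  Sample standard deviations s_i = √(s[i,i]):
  s(U) = √(6.9667) = 2.6394
  s(V) = √(2.6667) = 1.633

Step 3 — r_{ij} = s_{ij} / (s_i · s_j):
  r[U,U] = 1 (diagonal).
  r[U,V] = -0.6667 / (2.6394 · 1.633) = -0.6667 / 4.3102 = -0.1547
  r[V,V] = 1 (diagonal).

R is symmetric with unit diagonal. Assembling:

R = [[1, -0.1547],
 [-0.1547, 1]]


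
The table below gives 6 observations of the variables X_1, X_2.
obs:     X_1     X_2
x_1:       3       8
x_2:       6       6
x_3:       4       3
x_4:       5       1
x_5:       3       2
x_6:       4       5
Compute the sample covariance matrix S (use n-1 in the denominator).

Step 1 — column means:
  mean(X_1) = (3 + 6 + 4 + 5 + 3 + 4) / 6 = 25/6 = 4.1667
  mean(X_2) = (8 + 6 + 3 + 1 + 2 + 5) / 6 = 25/6 = 4.1667

Step 2 — sample covariance S[i,j] = (1/(n-1)) · Σ_k (x_{k,i} - mean_i) · (x_{k,j} - mean_j), with n-1 = 5.
  S[X_1,X_1] = ((-1.1667)·(-1.1667) + (1.8333)·(1.8333) + (-0.1667)·(-0.1667) + (0.8333)·(0.8333) + (-1.1667)·(-1.1667) + (-0.1667)·(-0.1667)) / 5 = 6.8333/5 = 1.3667
  S[X_1,X_2] = ((-1.1667)·(3.8333) + (1.8333)·(1.8333) + (-0.1667)·(-1.1667) + (0.8333)·(-3.1667) + (-1.1667)·(-2.1667) + (-0.1667)·(0.8333)) / 5 = -1.1667/5 = -0.2333
  S[X_2,X_2] = ((3.8333)·(3.8333) + (1.8333)·(1.8333) + (-1.1667)·(-1.1667) + (-3.1667)·(-3.1667) + (-2.1667)·(-2.1667) + (0.8333)·(0.8333)) / 5 = 34.8333/5 = 6.9667

S is symmetric (S[j,i] = S[i,j]). Assembling:

S = [[1.3667, -0.2333],
 [-0.2333, 6.9667]]


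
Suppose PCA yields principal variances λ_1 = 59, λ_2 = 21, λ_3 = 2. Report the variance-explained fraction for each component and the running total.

Step 1 — total variance = trace(Sigma) = Σ λ_i = 59 + 21 + 2 = 82.

Step 2 — fraction explained by component i = λ_i / Σ λ:
  PC1: 59/82 = 0.7195
  PC2: 21/82 = 0.2561
  PC3: 2/82 = 0.0244

Step 3 — cumulative fraction after k components = (λ_1 + ... + λ_k) / Σ λ:
  k = 1: 59/82 = 0.7195
  k = 2: (59 + 21)/82 = 80/82 = 0.9756
  k = 3: (59 + 21 + 2)/82 = 82/82 = 1

Summary (fraction, with percent):

explained: PC1 0.7195 (71.95%), PC2 0.2561 (25.61%), PC3 0.0244 (2.44%);  cumulative: 0.7195, 0.9756, 1


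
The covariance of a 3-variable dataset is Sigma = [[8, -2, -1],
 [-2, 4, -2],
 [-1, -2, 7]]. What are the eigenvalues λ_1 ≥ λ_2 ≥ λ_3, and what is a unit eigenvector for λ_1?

Step 1 — characteristic polynomial p(λ) = det(λI - Sigma) = λ³ - tr·λ² + c_1·λ - det, where tr = trace, c_1 = sum of the principal 2×2 minors, det = det(Sigma):
  tr = 8 + 4 + 7 = 19,
  c_1 = (8·4 - (-2)²) + (8·7 - (-1)²) + (4·7 - (-2)²) = 28 + 55 + 24 = 107,
  det = 8·(4·7 - (-2)²) - (-2)·((-2)·7 - (-2)·(-1)) + (-1)·((-2)·(-2) - 4·(-1)) = 8·(24) - (-2)·(-16) + (-1)·(8) = 152.
  So p(λ) = λ³ - 19λ² + 107λ - 152.
Step 2 — look for an integer root (rational root theorem: any rational root is an integer divisor of 152). Testing λ = 8:
  p(8) = 512 - 1216 + 856 - 152 = 0  ✓
  Dividing out (λ - 8): p(λ) = (λ - 8)(λ² - 11λ + 19).
Step 3 — remaining eigenvalues from the quadratic λ² - 11λ + 19 = 0:
  Δ = 11² - 4·19 = 121 - 76 = 45,  λ = (11 ± √45)/2 = (11 ± 6.7082)/2 ≈ 8.8541 or 2.1459.
  Sorted: λ_1 = 8.8541,  λ_2 = 8,  λ_3 = 2.1459  (check: sum = 19 = tr ✓).

Step 4 — unit eigenvector for λ_1 ≈ 8.8541: v spans the null space of (Sigma - λ_1 I), whose rows are
  r_1 = (-0.8541, -2, -1),  r_2 = (-2, -4.8541, -2),  r_3 = (-1, -2, -1.8541).
  v is orthogonal to every row, so take v ∝ r_1 × r_2 = ((-2)·(-2) - (-1)·(-4.8541), (-1)·(-2) - (-0.8541)·(-2), (-0.8541)·(-4.8541) - (-2)·(-2)) ≈ (-0.8541, 0.2918, 0.1459).
  Rescale (multiply by -1 so the first nonzero entry is positive): u = (0.8541, -0.2918, -0.1459).
  ||u|| = √((0.8541)² + (-0.2918)² + (-0.1459)²) = √(0.8359) ≈ 0.9143,  v_1 = u/||u|| ≈ (0.9342, -0.3192, -0.1596) (||v_1|| = 1).

λ_1 = 8.8541,  λ_2 = 8,  λ_3 = 2.1459;  v_1 ≈ (0.9342, -0.3192, -0.1596)
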